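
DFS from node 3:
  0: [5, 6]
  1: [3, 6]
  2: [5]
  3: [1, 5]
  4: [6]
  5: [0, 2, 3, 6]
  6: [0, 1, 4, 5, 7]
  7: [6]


Visit 3, push [5, 1]
Visit 1, push [6]
Visit 6, push [7, 5, 4, 0]
Visit 0, push [5]
Visit 5, push [2]
Visit 2, push []
Visit 4, push []
Visit 7, push []

DFS order: [3, 1, 6, 0, 5, 2, 4, 7]


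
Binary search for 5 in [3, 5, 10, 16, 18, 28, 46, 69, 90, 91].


Step 1: lo=0, hi=9, mid=4, val=18
Step 2: lo=0, hi=3, mid=1, val=5

Found at index 1


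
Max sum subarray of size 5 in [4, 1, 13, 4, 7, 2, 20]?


[0:5]: 29
[1:6]: 27
[2:7]: 46

Max: 46 at [2:7]


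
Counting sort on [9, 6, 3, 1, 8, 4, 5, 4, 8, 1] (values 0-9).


Input: [9, 6, 3, 1, 8, 4, 5, 4, 8, 1]
Counts: [0, 2, 0, 1, 2, 1, 1, 0, 2, 1]

Sorted: [1, 1, 3, 4, 4, 5, 6, 8, 8, 9]


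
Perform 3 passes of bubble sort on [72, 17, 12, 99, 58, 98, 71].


Initial: [72, 17, 12, 99, 58, 98, 71]
Pass 1: [17, 12, 72, 58, 98, 71, 99] (5 swaps)
Pass 2: [12, 17, 58, 72, 71, 98, 99] (3 swaps)
Pass 3: [12, 17, 58, 71, 72, 98, 99] (1 swaps)

After 3 passes: [12, 17, 58, 71, 72, 98, 99]


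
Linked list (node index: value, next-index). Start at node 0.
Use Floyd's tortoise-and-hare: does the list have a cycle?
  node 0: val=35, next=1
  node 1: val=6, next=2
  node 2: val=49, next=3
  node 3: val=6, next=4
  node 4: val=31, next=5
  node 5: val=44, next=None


Floyd's tortoise (slow, +1) and hare (fast, +2):
  init: slow=0, fast=0
  step 1: slow=1, fast=2
  step 2: slow=2, fast=4
  step 3: fast 4->5->None, no cycle

Cycle: no


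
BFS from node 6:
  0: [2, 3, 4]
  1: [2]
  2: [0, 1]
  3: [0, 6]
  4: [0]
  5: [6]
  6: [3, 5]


Visit 6, enqueue [3, 5]
Visit 3, enqueue [0]
Visit 5, enqueue []
Visit 0, enqueue [2, 4]
Visit 2, enqueue [1]
Visit 4, enqueue []
Visit 1, enqueue []

BFS order: [6, 3, 5, 0, 2, 4, 1]


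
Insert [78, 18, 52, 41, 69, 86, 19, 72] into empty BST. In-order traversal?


Insert 78: root
Insert 18: L from 78
Insert 52: L from 78 -> R from 18
Insert 41: L from 78 -> R from 18 -> L from 52
Insert 69: L from 78 -> R from 18 -> R from 52
Insert 86: R from 78
Insert 19: L from 78 -> R from 18 -> L from 52 -> L from 41
Insert 72: L from 78 -> R from 18 -> R from 52 -> R from 69

In-order: [18, 19, 41, 52, 69, 72, 78, 86]


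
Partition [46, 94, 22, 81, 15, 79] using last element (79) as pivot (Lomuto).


Pivot: 79
  46 <= 79: advance i (no swap)
  22 <= 79: swap -> [46, 22, 94, 81, 15, 79]
  15 <= 79: swap -> [46, 22, 15, 81, 94, 79]
Place pivot at 3: [46, 22, 15, 79, 94, 81]

Partitioned: [46, 22, 15, 79, 94, 81]


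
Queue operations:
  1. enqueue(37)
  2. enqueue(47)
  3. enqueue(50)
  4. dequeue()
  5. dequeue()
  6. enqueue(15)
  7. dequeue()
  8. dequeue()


enqueue(37) -> [37]
enqueue(47) -> [37, 47]
enqueue(50) -> [37, 47, 50]
dequeue()->37, [47, 50]
dequeue()->47, [50]
enqueue(15) -> [50, 15]
dequeue()->50, [15]
dequeue()->15, []

Final queue: []


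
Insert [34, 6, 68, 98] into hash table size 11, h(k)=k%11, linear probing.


Insert 34: h=1 -> slot 1
Insert 6: h=6 -> slot 6
Insert 68: h=2 -> slot 2
Insert 98: h=10 -> slot 10

Table: [None, 34, 68, None, None, None, 6, None, None, None, 98]


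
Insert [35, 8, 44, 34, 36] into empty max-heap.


Insert 35: [35]
Insert 8: [35, 8]
Insert 44: [44, 8, 35]
Insert 34: [44, 34, 35, 8]
Insert 36: [44, 36, 35, 8, 34]

Final heap: [44, 36, 35, 8, 34]


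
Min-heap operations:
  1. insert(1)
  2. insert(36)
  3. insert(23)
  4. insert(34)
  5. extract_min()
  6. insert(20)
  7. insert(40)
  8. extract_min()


insert(1) -> [1]
insert(36) -> [1, 36]
insert(23) -> [1, 36, 23]
insert(34) -> [1, 34, 23, 36]
extract_min()->1, [23, 34, 36]
insert(20) -> [20, 23, 36, 34]
insert(40) -> [20, 23, 36, 34, 40]
extract_min()->20, [23, 34, 36, 40]

Final heap: [23, 34, 36, 40]


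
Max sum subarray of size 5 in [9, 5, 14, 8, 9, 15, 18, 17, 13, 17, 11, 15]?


[0:5]: 45
[1:6]: 51
[2:7]: 64
[3:8]: 67
[4:9]: 72
[5:10]: 80
[6:11]: 76
[7:12]: 73

Max: 80 at [5:10]


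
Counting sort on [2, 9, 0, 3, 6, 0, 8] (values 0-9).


Input: [2, 9, 0, 3, 6, 0, 8]
Counts: [2, 0, 1, 1, 0, 0, 1, 0, 1, 1]

Sorted: [0, 0, 2, 3, 6, 8, 9]


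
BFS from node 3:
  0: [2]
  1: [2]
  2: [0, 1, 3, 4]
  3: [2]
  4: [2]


Visit 3, enqueue [2]
Visit 2, enqueue [0, 1, 4]
Visit 0, enqueue []
Visit 1, enqueue []
Visit 4, enqueue []

BFS order: [3, 2, 0, 1, 4]


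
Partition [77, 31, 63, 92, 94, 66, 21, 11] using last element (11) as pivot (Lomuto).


Pivot: 11
Place pivot at 0: [11, 31, 63, 92, 94, 66, 21, 77]

Partitioned: [11, 31, 63, 92, 94, 66, 21, 77]


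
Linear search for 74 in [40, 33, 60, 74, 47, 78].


i=0: 40!=74
i=1: 33!=74
i=2: 60!=74
i=3: 74==74 found!

Found at 3, 4 comps


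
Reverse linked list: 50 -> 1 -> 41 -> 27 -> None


Step 1: curr=50, set curr.next=prev(None) | reversed so far: 50
Step 2: curr=1, set curr.next=prev(50) | reversed so far: 1 -> 50
Step 3: curr=41, set curr.next=prev(1) | reversed so far: 41 -> 1 -> 50
Step 4: curr=27, set curr.next=prev(41) | reversed so far: 27 -> 41 -> 1 -> 50

27 -> 41 -> 1 -> 50 -> None


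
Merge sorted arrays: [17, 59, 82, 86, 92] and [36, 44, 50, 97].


Take 17 from A
Take 36 from B
Take 44 from B
Take 50 from B
Take 59 from A
Take 82 from A
Take 86 from A
Take 92 from A

Merged: [17, 36, 44, 50, 59, 82, 86, 92, 97]


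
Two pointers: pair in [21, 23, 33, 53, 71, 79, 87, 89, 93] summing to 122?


lo=0(21)+hi=8(93)=114
lo=1(23)+hi=8(93)=116
lo=2(33)+hi=8(93)=126
lo=2(33)+hi=7(89)=122

Yes: 33+89=122


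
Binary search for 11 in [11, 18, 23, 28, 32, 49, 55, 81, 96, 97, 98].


Step 1: lo=0, hi=10, mid=5, val=49
Step 2: lo=0, hi=4, mid=2, val=23
Step 3: lo=0, hi=1, mid=0, val=11

Found at index 0


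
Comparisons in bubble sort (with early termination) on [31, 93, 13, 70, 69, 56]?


Algorithm: bubble sort (with early termination)
Input: [31, 93, 13, 70, 69, 56]
Sorted: [13, 31, 56, 69, 70, 93]

14


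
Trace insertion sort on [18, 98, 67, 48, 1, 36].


Initial: [18, 98, 67, 48, 1, 36]
Insert 98: [18, 98, 67, 48, 1, 36]
Insert 67: [18, 67, 98, 48, 1, 36]
Insert 48: [18, 48, 67, 98, 1, 36]
Insert 1: [1, 18, 48, 67, 98, 36]
Insert 36: [1, 18, 36, 48, 67, 98]

Sorted: [1, 18, 36, 48, 67, 98]


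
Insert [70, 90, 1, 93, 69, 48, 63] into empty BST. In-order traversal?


Insert 70: root
Insert 90: R from 70
Insert 1: L from 70
Insert 93: R from 70 -> R from 90
Insert 69: L from 70 -> R from 1
Insert 48: L from 70 -> R from 1 -> L from 69
Insert 63: L from 70 -> R from 1 -> L from 69 -> R from 48

In-order: [1, 48, 63, 69, 70, 90, 93]


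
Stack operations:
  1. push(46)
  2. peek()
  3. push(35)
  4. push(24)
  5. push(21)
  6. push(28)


push(46) -> [46]
peek()->46
push(35) -> [46, 35]
push(24) -> [46, 35, 24]
push(21) -> [46, 35, 24, 21]
push(28) -> [46, 35, 24, 21, 28]

Final stack: [46, 35, 24, 21, 28]


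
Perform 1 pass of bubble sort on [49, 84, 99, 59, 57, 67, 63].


Initial: [49, 84, 99, 59, 57, 67, 63]
Pass 1: [49, 84, 59, 57, 67, 63, 99] (4 swaps)

After 1 pass: [49, 84, 59, 57, 67, 63, 99]


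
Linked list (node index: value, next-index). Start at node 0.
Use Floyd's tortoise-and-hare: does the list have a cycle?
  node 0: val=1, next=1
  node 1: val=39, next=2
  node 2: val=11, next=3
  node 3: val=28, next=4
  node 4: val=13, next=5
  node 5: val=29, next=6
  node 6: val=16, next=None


Floyd's tortoise (slow, +1) and hare (fast, +2):
  init: slow=0, fast=0
  step 1: slow=1, fast=2
  step 2: slow=2, fast=4
  step 3: slow=3, fast=6
  step 4: fast -> None, no cycle

Cycle: no


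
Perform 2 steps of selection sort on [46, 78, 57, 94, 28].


Initial: [46, 78, 57, 94, 28]
Step 1: min=28 at 4
  Swap: [28, 78, 57, 94, 46]
Step 2: min=46 at 4
  Swap: [28, 46, 57, 94, 78]

After 2 steps: [28, 46, 57, 94, 78]


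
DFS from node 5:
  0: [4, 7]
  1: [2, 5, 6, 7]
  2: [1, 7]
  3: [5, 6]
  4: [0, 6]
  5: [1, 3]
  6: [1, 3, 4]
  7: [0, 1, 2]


Visit 5, push [3, 1]
Visit 1, push [7, 6, 2]
Visit 2, push [7]
Visit 7, push [0]
Visit 0, push [4]
Visit 4, push [6]
Visit 6, push [3]
Visit 3, push []

DFS order: [5, 1, 2, 7, 0, 4, 6, 3]


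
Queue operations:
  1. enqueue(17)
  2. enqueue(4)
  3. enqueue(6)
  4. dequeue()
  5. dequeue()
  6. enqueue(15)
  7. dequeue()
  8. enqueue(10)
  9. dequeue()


enqueue(17) -> [17]
enqueue(4) -> [17, 4]
enqueue(6) -> [17, 4, 6]
dequeue()->17, [4, 6]
dequeue()->4, [6]
enqueue(15) -> [6, 15]
dequeue()->6, [15]
enqueue(10) -> [15, 10]
dequeue()->15, [10]

Final queue: [10]


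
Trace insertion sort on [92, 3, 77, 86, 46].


Initial: [92, 3, 77, 86, 46]
Insert 3: [3, 92, 77, 86, 46]
Insert 77: [3, 77, 92, 86, 46]
Insert 86: [3, 77, 86, 92, 46]
Insert 46: [3, 46, 77, 86, 92]

Sorted: [3, 46, 77, 86, 92]


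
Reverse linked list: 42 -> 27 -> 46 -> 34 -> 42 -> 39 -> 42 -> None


Step 1: curr=42, set curr.next=prev(None) | reversed so far: 42
Step 2: curr=27, set curr.next=prev(42) | reversed so far: 27 -> 42
Step 3: curr=46, set curr.next=prev(27) | reversed so far: 46 -> 27 -> 42
Step 4: curr=34, set curr.next=prev(46) | reversed so far: 34 -> 46 -> 27 -> 42
Step 5: curr=42, set curr.next=prev(34) | reversed so far: 42 -> 34 -> 46 -> 27 -> 42
Step 6: curr=39, set curr.next=prev(42) | reversed so far: 39 -> 42 -> 34 -> 46 -> 27 -> 42
Step 7: curr=42, set curr.next=prev(39) | reversed so far: 42 -> 39 -> 42 -> 34 -> 46 -> 27 -> 42

42 -> 39 -> 42 -> 34 -> 46 -> 27 -> 42 -> None


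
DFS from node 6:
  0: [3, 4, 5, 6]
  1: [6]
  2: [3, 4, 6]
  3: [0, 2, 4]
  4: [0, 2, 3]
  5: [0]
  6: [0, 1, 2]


Visit 6, push [2, 1, 0]
Visit 0, push [5, 4, 3]
Visit 3, push [4, 2]
Visit 2, push [4]
Visit 4, push []
Visit 5, push []
Visit 1, push []

DFS order: [6, 0, 3, 2, 4, 5, 1]


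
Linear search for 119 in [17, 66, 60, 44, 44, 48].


i=0: 17!=119
i=1: 66!=119
i=2: 60!=119
i=3: 44!=119
i=4: 44!=119
i=5: 48!=119

Not found, 6 comps


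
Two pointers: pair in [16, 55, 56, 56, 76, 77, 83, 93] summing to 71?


lo=0(16)+hi=7(93)=109
lo=0(16)+hi=6(83)=99
lo=0(16)+hi=5(77)=93
lo=0(16)+hi=4(76)=92
lo=0(16)+hi=3(56)=72
lo=0(16)+hi=2(56)=72
lo=0(16)+hi=1(55)=71

Yes: 16+55=71


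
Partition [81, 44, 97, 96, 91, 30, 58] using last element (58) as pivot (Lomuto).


Pivot: 58
  44 <= 58: swap -> [44, 81, 97, 96, 91, 30, 58]
  30 <= 58: swap -> [44, 30, 97, 96, 91, 81, 58]
Place pivot at 2: [44, 30, 58, 96, 91, 81, 97]

Partitioned: [44, 30, 58, 96, 91, 81, 97]


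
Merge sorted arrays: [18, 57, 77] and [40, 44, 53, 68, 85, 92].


Take 18 from A
Take 40 from B
Take 44 from B
Take 53 from B
Take 57 from A
Take 68 from B
Take 77 from A

Merged: [18, 40, 44, 53, 57, 68, 77, 85, 92]


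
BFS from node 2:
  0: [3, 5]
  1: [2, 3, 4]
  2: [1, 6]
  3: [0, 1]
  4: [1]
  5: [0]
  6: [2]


Visit 2, enqueue [1, 6]
Visit 1, enqueue [3, 4]
Visit 6, enqueue []
Visit 3, enqueue [0]
Visit 4, enqueue []
Visit 0, enqueue [5]
Visit 5, enqueue []

BFS order: [2, 1, 6, 3, 4, 0, 5]


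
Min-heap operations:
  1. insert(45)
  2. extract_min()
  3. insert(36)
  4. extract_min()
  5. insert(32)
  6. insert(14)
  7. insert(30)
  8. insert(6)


insert(45) -> [45]
extract_min()->45, []
insert(36) -> [36]
extract_min()->36, []
insert(32) -> [32]
insert(14) -> [14, 32]
insert(30) -> [14, 32, 30]
insert(6) -> [6, 14, 30, 32]

Final heap: [6, 14, 30, 32]


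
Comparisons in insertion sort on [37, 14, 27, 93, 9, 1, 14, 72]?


Algorithm: insertion sort
Input: [37, 14, 27, 93, 9, 1, 14, 72]
Sorted: [1, 9, 14, 14, 27, 37, 72, 93]

19


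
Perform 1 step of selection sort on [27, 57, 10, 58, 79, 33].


Initial: [27, 57, 10, 58, 79, 33]
Step 1: min=10 at 2
  Swap: [10, 57, 27, 58, 79, 33]

After 1 step: [10, 57, 27, 58, 79, 33]


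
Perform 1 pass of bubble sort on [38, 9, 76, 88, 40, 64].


Initial: [38, 9, 76, 88, 40, 64]
Pass 1: [9, 38, 76, 40, 64, 88] (3 swaps)

After 1 pass: [9, 38, 76, 40, 64, 88]


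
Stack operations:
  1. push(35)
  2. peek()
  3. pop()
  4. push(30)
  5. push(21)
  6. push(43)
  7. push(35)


push(35) -> [35]
peek()->35
pop()->35, []
push(30) -> [30]
push(21) -> [30, 21]
push(43) -> [30, 21, 43]
push(35) -> [30, 21, 43, 35]

Final stack: [30, 21, 43, 35]


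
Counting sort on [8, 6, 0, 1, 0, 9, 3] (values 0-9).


Input: [8, 6, 0, 1, 0, 9, 3]
Counts: [2, 1, 0, 1, 0, 0, 1, 0, 1, 1]

Sorted: [0, 0, 1, 3, 6, 8, 9]


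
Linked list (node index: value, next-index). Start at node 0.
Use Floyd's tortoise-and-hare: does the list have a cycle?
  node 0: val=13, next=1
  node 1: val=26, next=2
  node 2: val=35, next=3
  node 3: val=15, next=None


Floyd's tortoise (slow, +1) and hare (fast, +2):
  init: slow=0, fast=0
  step 1: slow=1, fast=2
  step 2: fast 2->3->None, no cycle

Cycle: no


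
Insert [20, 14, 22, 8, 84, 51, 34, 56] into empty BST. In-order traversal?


Insert 20: root
Insert 14: L from 20
Insert 22: R from 20
Insert 8: L from 20 -> L from 14
Insert 84: R from 20 -> R from 22
Insert 51: R from 20 -> R from 22 -> L from 84
Insert 34: R from 20 -> R from 22 -> L from 84 -> L from 51
Insert 56: R from 20 -> R from 22 -> L from 84 -> R from 51

In-order: [8, 14, 20, 22, 34, 51, 56, 84]


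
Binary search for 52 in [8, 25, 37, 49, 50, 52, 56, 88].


Step 1: lo=0, hi=7, mid=3, val=49
Step 2: lo=4, hi=7, mid=5, val=52

Found at index 5


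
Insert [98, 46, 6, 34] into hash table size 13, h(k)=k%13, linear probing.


Insert 98: h=7 -> slot 7
Insert 46: h=7, 1 probes -> slot 8
Insert 6: h=6 -> slot 6
Insert 34: h=8, 1 probes -> slot 9

Table: [None, None, None, None, None, None, 6, 98, 46, 34, None, None, None]


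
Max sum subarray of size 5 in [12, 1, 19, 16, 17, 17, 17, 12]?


[0:5]: 65
[1:6]: 70
[2:7]: 86
[3:8]: 79

Max: 86 at [2:7]


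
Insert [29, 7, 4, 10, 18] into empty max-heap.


Insert 29: [29]
Insert 7: [29, 7]
Insert 4: [29, 7, 4]
Insert 10: [29, 10, 4, 7]
Insert 18: [29, 18, 4, 7, 10]

Final heap: [29, 18, 4, 7, 10]


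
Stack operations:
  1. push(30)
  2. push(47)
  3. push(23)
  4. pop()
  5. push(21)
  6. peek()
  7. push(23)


push(30) -> [30]
push(47) -> [30, 47]
push(23) -> [30, 47, 23]
pop()->23, [30, 47]
push(21) -> [30, 47, 21]
peek()->21
push(23) -> [30, 47, 21, 23]

Final stack: [30, 47, 21, 23]


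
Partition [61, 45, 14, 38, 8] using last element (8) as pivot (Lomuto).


Pivot: 8
Place pivot at 0: [8, 45, 14, 38, 61]

Partitioned: [8, 45, 14, 38, 61]


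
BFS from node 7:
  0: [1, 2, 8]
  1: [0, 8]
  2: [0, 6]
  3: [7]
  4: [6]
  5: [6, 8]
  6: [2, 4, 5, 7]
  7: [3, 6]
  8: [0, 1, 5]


Visit 7, enqueue [3, 6]
Visit 3, enqueue []
Visit 6, enqueue [2, 4, 5]
Visit 2, enqueue [0]
Visit 4, enqueue []
Visit 5, enqueue [8]
Visit 0, enqueue [1]
Visit 8, enqueue []
Visit 1, enqueue []

BFS order: [7, 3, 6, 2, 4, 5, 0, 8, 1]


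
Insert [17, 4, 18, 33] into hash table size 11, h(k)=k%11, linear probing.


Insert 17: h=6 -> slot 6
Insert 4: h=4 -> slot 4
Insert 18: h=7 -> slot 7
Insert 33: h=0 -> slot 0

Table: [33, None, None, None, 4, None, 17, 18, None, None, None]


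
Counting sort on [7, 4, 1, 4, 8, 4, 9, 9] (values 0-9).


Input: [7, 4, 1, 4, 8, 4, 9, 9]
Counts: [0, 1, 0, 0, 3, 0, 0, 1, 1, 2]

Sorted: [1, 4, 4, 4, 7, 8, 9, 9]


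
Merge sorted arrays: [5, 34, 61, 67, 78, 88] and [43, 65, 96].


Take 5 from A
Take 34 from A
Take 43 from B
Take 61 from A
Take 65 from B
Take 67 from A
Take 78 from A
Take 88 from A

Merged: [5, 34, 43, 61, 65, 67, 78, 88, 96]


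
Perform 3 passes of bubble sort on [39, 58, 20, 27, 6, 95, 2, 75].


Initial: [39, 58, 20, 27, 6, 95, 2, 75]
Pass 1: [39, 20, 27, 6, 58, 2, 75, 95] (5 swaps)
Pass 2: [20, 27, 6, 39, 2, 58, 75, 95] (4 swaps)
Pass 3: [20, 6, 27, 2, 39, 58, 75, 95] (2 swaps)

After 3 passes: [20, 6, 27, 2, 39, 58, 75, 95]


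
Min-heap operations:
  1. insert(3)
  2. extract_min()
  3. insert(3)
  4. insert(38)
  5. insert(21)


insert(3) -> [3]
extract_min()->3, []
insert(3) -> [3]
insert(38) -> [3, 38]
insert(21) -> [3, 38, 21]

Final heap: [3, 38, 21]


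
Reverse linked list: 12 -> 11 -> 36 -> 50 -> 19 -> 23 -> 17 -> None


Step 1: curr=12, set curr.next=prev(None) | reversed so far: 12
Step 2: curr=11, set curr.next=prev(12) | reversed so far: 11 -> 12
Step 3: curr=36, set curr.next=prev(11) | reversed so far: 36 -> 11 -> 12
Step 4: curr=50, set curr.next=prev(36) | reversed so far: 50 -> 36 -> 11 -> 12
Step 5: curr=19, set curr.next=prev(50) | reversed so far: 19 -> 50 -> 36 -> 11 -> 12
Step 6: curr=23, set curr.next=prev(19) | reversed so far: 23 -> 19 -> 50 -> 36 -> 11 -> 12
Step 7: curr=17, set curr.next=prev(23) | reversed so far: 17 -> 23 -> 19 -> 50 -> 36 -> 11 -> 12

17 -> 23 -> 19 -> 50 -> 36 -> 11 -> 12 -> None


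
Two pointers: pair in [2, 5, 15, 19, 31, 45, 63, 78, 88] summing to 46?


lo=0(2)+hi=8(88)=90
lo=0(2)+hi=7(78)=80
lo=0(2)+hi=6(63)=65
lo=0(2)+hi=5(45)=47
lo=0(2)+hi=4(31)=33
lo=1(5)+hi=4(31)=36
lo=2(15)+hi=4(31)=46

Yes: 15+31=46


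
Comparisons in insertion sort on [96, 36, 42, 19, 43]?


Algorithm: insertion sort
Input: [96, 36, 42, 19, 43]
Sorted: [19, 36, 42, 43, 96]

8


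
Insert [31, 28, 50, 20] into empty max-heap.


Insert 31: [31]
Insert 28: [31, 28]
Insert 50: [50, 28, 31]
Insert 20: [50, 28, 31, 20]

Final heap: [50, 28, 31, 20]


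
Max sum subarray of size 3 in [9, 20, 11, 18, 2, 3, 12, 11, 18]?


[0:3]: 40
[1:4]: 49
[2:5]: 31
[3:6]: 23
[4:7]: 17
[5:8]: 26
[6:9]: 41

Max: 49 at [1:4]


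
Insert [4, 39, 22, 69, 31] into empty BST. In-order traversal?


Insert 4: root
Insert 39: R from 4
Insert 22: R from 4 -> L from 39
Insert 69: R from 4 -> R from 39
Insert 31: R from 4 -> L from 39 -> R from 22

In-order: [4, 22, 31, 39, 69]


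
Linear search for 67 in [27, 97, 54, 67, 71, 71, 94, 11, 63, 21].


i=0: 27!=67
i=1: 97!=67
i=2: 54!=67
i=3: 67==67 found!

Found at 3, 4 comps


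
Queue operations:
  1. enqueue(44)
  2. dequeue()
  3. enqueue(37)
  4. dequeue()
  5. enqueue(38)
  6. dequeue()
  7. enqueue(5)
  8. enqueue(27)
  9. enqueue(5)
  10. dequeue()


enqueue(44) -> [44]
dequeue()->44, []
enqueue(37) -> [37]
dequeue()->37, []
enqueue(38) -> [38]
dequeue()->38, []
enqueue(5) -> [5]
enqueue(27) -> [5, 27]
enqueue(5) -> [5, 27, 5]
dequeue()->5, [27, 5]

Final queue: [27, 5]


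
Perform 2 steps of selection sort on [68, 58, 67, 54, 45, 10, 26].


Initial: [68, 58, 67, 54, 45, 10, 26]
Step 1: min=10 at 5
  Swap: [10, 58, 67, 54, 45, 68, 26]
Step 2: min=26 at 6
  Swap: [10, 26, 67, 54, 45, 68, 58]

After 2 steps: [10, 26, 67, 54, 45, 68, 58]


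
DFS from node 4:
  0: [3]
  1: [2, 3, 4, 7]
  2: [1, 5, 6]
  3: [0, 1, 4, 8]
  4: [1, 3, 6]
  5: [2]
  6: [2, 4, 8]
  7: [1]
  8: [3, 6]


Visit 4, push [6, 3, 1]
Visit 1, push [7, 3, 2]
Visit 2, push [6, 5]
Visit 5, push []
Visit 6, push [8]
Visit 8, push [3]
Visit 3, push [0]
Visit 0, push []
Visit 7, push []

DFS order: [4, 1, 2, 5, 6, 8, 3, 0, 7]


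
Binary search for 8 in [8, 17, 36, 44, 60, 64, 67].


Step 1: lo=0, hi=6, mid=3, val=44
Step 2: lo=0, hi=2, mid=1, val=17
Step 3: lo=0, hi=0, mid=0, val=8

Found at index 0


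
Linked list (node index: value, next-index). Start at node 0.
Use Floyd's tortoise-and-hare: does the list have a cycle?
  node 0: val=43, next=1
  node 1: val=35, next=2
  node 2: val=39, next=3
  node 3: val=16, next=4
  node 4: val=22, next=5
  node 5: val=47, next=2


Floyd's tortoise (slow, +1) and hare (fast, +2):
  init: slow=0, fast=0
  step 1: slow=1, fast=2
  step 2: slow=2, fast=4
  step 3: slow=3, fast=2
  step 4: slow=4, fast=4
  slow == fast at node 4: cycle detected

Cycle: yes


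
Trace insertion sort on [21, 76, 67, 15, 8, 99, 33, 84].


Initial: [21, 76, 67, 15, 8, 99, 33, 84]
Insert 76: [21, 76, 67, 15, 8, 99, 33, 84]
Insert 67: [21, 67, 76, 15, 8, 99, 33, 84]
Insert 15: [15, 21, 67, 76, 8, 99, 33, 84]
Insert 8: [8, 15, 21, 67, 76, 99, 33, 84]
Insert 99: [8, 15, 21, 67, 76, 99, 33, 84]
Insert 33: [8, 15, 21, 33, 67, 76, 99, 84]
Insert 84: [8, 15, 21, 33, 67, 76, 84, 99]

Sorted: [8, 15, 21, 33, 67, 76, 84, 99]


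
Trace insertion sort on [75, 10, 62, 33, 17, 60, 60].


Initial: [75, 10, 62, 33, 17, 60, 60]
Insert 10: [10, 75, 62, 33, 17, 60, 60]
Insert 62: [10, 62, 75, 33, 17, 60, 60]
Insert 33: [10, 33, 62, 75, 17, 60, 60]
Insert 17: [10, 17, 33, 62, 75, 60, 60]
Insert 60: [10, 17, 33, 60, 62, 75, 60]
Insert 60: [10, 17, 33, 60, 60, 62, 75]

Sorted: [10, 17, 33, 60, 60, 62, 75]


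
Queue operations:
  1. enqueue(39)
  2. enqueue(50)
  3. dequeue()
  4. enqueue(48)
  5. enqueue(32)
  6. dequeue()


enqueue(39) -> [39]
enqueue(50) -> [39, 50]
dequeue()->39, [50]
enqueue(48) -> [50, 48]
enqueue(32) -> [50, 48, 32]
dequeue()->50, [48, 32]

Final queue: [48, 32]


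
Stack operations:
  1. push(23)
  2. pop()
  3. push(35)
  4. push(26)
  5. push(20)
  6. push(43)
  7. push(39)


push(23) -> [23]
pop()->23, []
push(35) -> [35]
push(26) -> [35, 26]
push(20) -> [35, 26, 20]
push(43) -> [35, 26, 20, 43]
push(39) -> [35, 26, 20, 43, 39]

Final stack: [35, 26, 20, 43, 39]


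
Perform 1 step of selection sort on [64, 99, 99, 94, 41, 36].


Initial: [64, 99, 99, 94, 41, 36]
Step 1: min=36 at 5
  Swap: [36, 99, 99, 94, 41, 64]

After 1 step: [36, 99, 99, 94, 41, 64]


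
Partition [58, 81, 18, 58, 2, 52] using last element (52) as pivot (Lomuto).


Pivot: 52
  18 <= 52: swap -> [18, 81, 58, 58, 2, 52]
  2 <= 52: swap -> [18, 2, 58, 58, 81, 52]
Place pivot at 2: [18, 2, 52, 58, 81, 58]

Partitioned: [18, 2, 52, 58, 81, 58]


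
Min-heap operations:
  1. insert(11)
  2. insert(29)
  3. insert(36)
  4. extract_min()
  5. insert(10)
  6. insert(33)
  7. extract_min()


insert(11) -> [11]
insert(29) -> [11, 29]
insert(36) -> [11, 29, 36]
extract_min()->11, [29, 36]
insert(10) -> [10, 36, 29]
insert(33) -> [10, 33, 29, 36]
extract_min()->10, [29, 33, 36]

Final heap: [29, 33, 36]


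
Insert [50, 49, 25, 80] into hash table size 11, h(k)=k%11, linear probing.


Insert 50: h=6 -> slot 6
Insert 49: h=5 -> slot 5
Insert 25: h=3 -> slot 3
Insert 80: h=3, 1 probes -> slot 4

Table: [None, None, None, 25, 80, 49, 50, None, None, None, None]


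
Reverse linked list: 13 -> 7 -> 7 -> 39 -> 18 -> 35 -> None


Step 1: curr=13, set curr.next=prev(None) | reversed so far: 13
Step 2: curr=7, set curr.next=prev(13) | reversed so far: 7 -> 13
Step 3: curr=7, set curr.next=prev(7) | reversed so far: 7 -> 7 -> 13
Step 4: curr=39, set curr.next=prev(7) | reversed so far: 39 -> 7 -> 7 -> 13
Step 5: curr=18, set curr.next=prev(39) | reversed so far: 18 -> 39 -> 7 -> 7 -> 13
Step 6: curr=35, set curr.next=prev(18) | reversed so far: 35 -> 18 -> 39 -> 7 -> 7 -> 13

35 -> 18 -> 39 -> 7 -> 7 -> 13 -> None


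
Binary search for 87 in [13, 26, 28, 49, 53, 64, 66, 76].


Step 1: lo=0, hi=7, mid=3, val=49
Step 2: lo=4, hi=7, mid=5, val=64
Step 3: lo=6, hi=7, mid=6, val=66
Step 4: lo=7, hi=7, mid=7, val=76

Not found


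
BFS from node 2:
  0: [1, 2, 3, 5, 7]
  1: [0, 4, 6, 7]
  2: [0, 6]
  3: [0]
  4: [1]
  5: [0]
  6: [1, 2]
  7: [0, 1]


Visit 2, enqueue [0, 6]
Visit 0, enqueue [1, 3, 5, 7]
Visit 6, enqueue []
Visit 1, enqueue [4]
Visit 3, enqueue []
Visit 5, enqueue []
Visit 7, enqueue []
Visit 4, enqueue []

BFS order: [2, 0, 6, 1, 3, 5, 7, 4]


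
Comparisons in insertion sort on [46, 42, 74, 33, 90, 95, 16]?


Algorithm: insertion sort
Input: [46, 42, 74, 33, 90, 95, 16]
Sorted: [16, 33, 42, 46, 74, 90, 95]

13


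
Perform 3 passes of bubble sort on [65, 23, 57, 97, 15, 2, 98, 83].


Initial: [65, 23, 57, 97, 15, 2, 98, 83]
Pass 1: [23, 57, 65, 15, 2, 97, 83, 98] (5 swaps)
Pass 2: [23, 57, 15, 2, 65, 83, 97, 98] (3 swaps)
Pass 3: [23, 15, 2, 57, 65, 83, 97, 98] (2 swaps)

After 3 passes: [23, 15, 2, 57, 65, 83, 97, 98]


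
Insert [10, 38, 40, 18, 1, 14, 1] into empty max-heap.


Insert 10: [10]
Insert 38: [38, 10]
Insert 40: [40, 10, 38]
Insert 18: [40, 18, 38, 10]
Insert 1: [40, 18, 38, 10, 1]
Insert 14: [40, 18, 38, 10, 1, 14]
Insert 1: [40, 18, 38, 10, 1, 14, 1]

Final heap: [40, 18, 38, 10, 1, 14, 1]


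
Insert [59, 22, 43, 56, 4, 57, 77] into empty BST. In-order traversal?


Insert 59: root
Insert 22: L from 59
Insert 43: L from 59 -> R from 22
Insert 56: L from 59 -> R from 22 -> R from 43
Insert 4: L from 59 -> L from 22
Insert 57: L from 59 -> R from 22 -> R from 43 -> R from 56
Insert 77: R from 59

In-order: [4, 22, 43, 56, 57, 59, 77]


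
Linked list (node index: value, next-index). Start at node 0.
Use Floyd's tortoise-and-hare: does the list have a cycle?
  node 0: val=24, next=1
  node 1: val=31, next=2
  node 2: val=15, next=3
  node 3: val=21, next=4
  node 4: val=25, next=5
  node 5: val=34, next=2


Floyd's tortoise (slow, +1) and hare (fast, +2):
  init: slow=0, fast=0
  step 1: slow=1, fast=2
  step 2: slow=2, fast=4
  step 3: slow=3, fast=2
  step 4: slow=4, fast=4
  slow == fast at node 4: cycle detected

Cycle: yes


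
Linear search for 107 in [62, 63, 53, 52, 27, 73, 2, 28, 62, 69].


i=0: 62!=107
i=1: 63!=107
i=2: 53!=107
i=3: 52!=107
i=4: 27!=107
i=5: 73!=107
i=6: 2!=107
i=7: 28!=107
i=8: 62!=107
i=9: 69!=107

Not found, 10 comps


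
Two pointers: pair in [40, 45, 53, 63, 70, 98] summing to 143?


lo=0(40)+hi=5(98)=138
lo=1(45)+hi=5(98)=143

Yes: 45+98=143


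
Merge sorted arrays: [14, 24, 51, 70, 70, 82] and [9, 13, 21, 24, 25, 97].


Take 9 from B
Take 13 from B
Take 14 from A
Take 21 from B
Take 24 from A
Take 24 from B
Take 25 from B
Take 51 from A
Take 70 from A
Take 70 from A
Take 82 from A

Merged: [9, 13, 14, 21, 24, 24, 25, 51, 70, 70, 82, 97]


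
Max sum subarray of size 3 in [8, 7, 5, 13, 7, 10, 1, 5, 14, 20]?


[0:3]: 20
[1:4]: 25
[2:5]: 25
[3:6]: 30
[4:7]: 18
[5:8]: 16
[6:9]: 20
[7:10]: 39

Max: 39 at [7:10]


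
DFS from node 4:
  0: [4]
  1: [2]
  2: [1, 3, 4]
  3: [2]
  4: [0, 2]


Visit 4, push [2, 0]
Visit 0, push []
Visit 2, push [3, 1]
Visit 1, push []
Visit 3, push []

DFS order: [4, 0, 2, 1, 3]


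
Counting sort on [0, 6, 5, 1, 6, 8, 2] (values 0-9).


Input: [0, 6, 5, 1, 6, 8, 2]
Counts: [1, 1, 1, 0, 0, 1, 2, 0, 1, 0]

Sorted: [0, 1, 2, 5, 6, 6, 8]


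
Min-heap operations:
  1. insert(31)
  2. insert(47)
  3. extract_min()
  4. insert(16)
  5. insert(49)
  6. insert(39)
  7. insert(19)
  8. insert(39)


insert(31) -> [31]
insert(47) -> [31, 47]
extract_min()->31, [47]
insert(16) -> [16, 47]
insert(49) -> [16, 47, 49]
insert(39) -> [16, 39, 49, 47]
insert(19) -> [16, 19, 49, 47, 39]
insert(39) -> [16, 19, 39, 47, 39, 49]

Final heap: [16, 19, 39, 47, 39, 49]


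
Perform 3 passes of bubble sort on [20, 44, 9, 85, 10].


Initial: [20, 44, 9, 85, 10]
Pass 1: [20, 9, 44, 10, 85] (2 swaps)
Pass 2: [9, 20, 10, 44, 85] (2 swaps)
Pass 3: [9, 10, 20, 44, 85] (1 swaps)

After 3 passes: [9, 10, 20, 44, 85]


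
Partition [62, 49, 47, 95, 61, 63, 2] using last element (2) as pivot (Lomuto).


Pivot: 2
Place pivot at 0: [2, 49, 47, 95, 61, 63, 62]

Partitioned: [2, 49, 47, 95, 61, 63, 62]


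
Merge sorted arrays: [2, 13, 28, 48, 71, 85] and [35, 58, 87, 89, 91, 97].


Take 2 from A
Take 13 from A
Take 28 from A
Take 35 from B
Take 48 from A
Take 58 from B
Take 71 from A
Take 85 from A

Merged: [2, 13, 28, 35, 48, 58, 71, 85, 87, 89, 91, 97]


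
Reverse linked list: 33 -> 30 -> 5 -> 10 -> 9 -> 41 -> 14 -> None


Step 1: curr=33, set curr.next=prev(None) | reversed so far: 33
Step 2: curr=30, set curr.next=prev(33) | reversed so far: 30 -> 33
Step 3: curr=5, set curr.next=prev(30) | reversed so far: 5 -> 30 -> 33
Step 4: curr=10, set curr.next=prev(5) | reversed so far: 10 -> 5 -> 30 -> 33
Step 5: curr=9, set curr.next=prev(10) | reversed so far: 9 -> 10 -> 5 -> 30 -> 33
Step 6: curr=41, set curr.next=prev(9) | reversed so far: 41 -> 9 -> 10 -> 5 -> 30 -> 33
Step 7: curr=14, set curr.next=prev(41) | reversed so far: 14 -> 41 -> 9 -> 10 -> 5 -> 30 -> 33

14 -> 41 -> 9 -> 10 -> 5 -> 30 -> 33 -> None


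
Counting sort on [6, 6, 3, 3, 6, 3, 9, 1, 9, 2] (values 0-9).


Input: [6, 6, 3, 3, 6, 3, 9, 1, 9, 2]
Counts: [0, 1, 1, 3, 0, 0, 3, 0, 0, 2]

Sorted: [1, 2, 3, 3, 3, 6, 6, 6, 9, 9]


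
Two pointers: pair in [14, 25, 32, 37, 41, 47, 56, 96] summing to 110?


lo=0(14)+hi=7(96)=110

Yes: 14+96=110


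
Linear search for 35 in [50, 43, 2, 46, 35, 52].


i=0: 50!=35
i=1: 43!=35
i=2: 2!=35
i=3: 46!=35
i=4: 35==35 found!

Found at 4, 5 comps


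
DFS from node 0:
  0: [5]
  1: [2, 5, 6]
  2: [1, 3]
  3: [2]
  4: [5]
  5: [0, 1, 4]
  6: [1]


Visit 0, push [5]
Visit 5, push [4, 1]
Visit 1, push [6, 2]
Visit 2, push [3]
Visit 3, push []
Visit 6, push []
Visit 4, push []

DFS order: [0, 5, 1, 2, 3, 6, 4]


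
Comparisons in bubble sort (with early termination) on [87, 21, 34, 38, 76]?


Algorithm: bubble sort (with early termination)
Input: [87, 21, 34, 38, 76]
Sorted: [21, 34, 38, 76, 87]

7


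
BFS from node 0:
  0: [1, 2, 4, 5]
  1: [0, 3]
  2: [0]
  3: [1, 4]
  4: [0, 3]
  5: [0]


Visit 0, enqueue [1, 2, 4, 5]
Visit 1, enqueue [3]
Visit 2, enqueue []
Visit 4, enqueue []
Visit 5, enqueue []
Visit 3, enqueue []

BFS order: [0, 1, 2, 4, 5, 3]


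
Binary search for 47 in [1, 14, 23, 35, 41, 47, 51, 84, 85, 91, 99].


Step 1: lo=0, hi=10, mid=5, val=47

Found at index 5


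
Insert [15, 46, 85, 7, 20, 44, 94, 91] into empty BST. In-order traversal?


Insert 15: root
Insert 46: R from 15
Insert 85: R from 15 -> R from 46
Insert 7: L from 15
Insert 20: R from 15 -> L from 46
Insert 44: R from 15 -> L from 46 -> R from 20
Insert 94: R from 15 -> R from 46 -> R from 85
Insert 91: R from 15 -> R from 46 -> R from 85 -> L from 94

In-order: [7, 15, 20, 44, 46, 85, 91, 94]


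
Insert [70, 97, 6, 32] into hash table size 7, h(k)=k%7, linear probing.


Insert 70: h=0 -> slot 0
Insert 97: h=6 -> slot 6
Insert 6: h=6, 2 probes -> slot 1
Insert 32: h=4 -> slot 4

Table: [70, 6, None, None, 32, None, 97]


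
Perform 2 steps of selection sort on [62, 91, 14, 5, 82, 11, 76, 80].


Initial: [62, 91, 14, 5, 82, 11, 76, 80]
Step 1: min=5 at 3
  Swap: [5, 91, 14, 62, 82, 11, 76, 80]
Step 2: min=11 at 5
  Swap: [5, 11, 14, 62, 82, 91, 76, 80]

After 2 steps: [5, 11, 14, 62, 82, 91, 76, 80]


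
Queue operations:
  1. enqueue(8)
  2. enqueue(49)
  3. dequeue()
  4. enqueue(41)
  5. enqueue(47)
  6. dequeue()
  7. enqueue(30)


enqueue(8) -> [8]
enqueue(49) -> [8, 49]
dequeue()->8, [49]
enqueue(41) -> [49, 41]
enqueue(47) -> [49, 41, 47]
dequeue()->49, [41, 47]
enqueue(30) -> [41, 47, 30]

Final queue: [41, 47, 30]


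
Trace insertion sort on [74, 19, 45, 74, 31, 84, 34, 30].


Initial: [74, 19, 45, 74, 31, 84, 34, 30]
Insert 19: [19, 74, 45, 74, 31, 84, 34, 30]
Insert 45: [19, 45, 74, 74, 31, 84, 34, 30]
Insert 74: [19, 45, 74, 74, 31, 84, 34, 30]
Insert 31: [19, 31, 45, 74, 74, 84, 34, 30]
Insert 84: [19, 31, 45, 74, 74, 84, 34, 30]
Insert 34: [19, 31, 34, 45, 74, 74, 84, 30]
Insert 30: [19, 30, 31, 34, 45, 74, 74, 84]

Sorted: [19, 30, 31, 34, 45, 74, 74, 84]


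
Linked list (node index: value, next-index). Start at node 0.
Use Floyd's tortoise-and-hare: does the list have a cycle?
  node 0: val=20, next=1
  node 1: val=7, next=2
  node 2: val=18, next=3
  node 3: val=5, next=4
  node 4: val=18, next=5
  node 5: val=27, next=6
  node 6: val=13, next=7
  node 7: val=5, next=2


Floyd's tortoise (slow, +1) and hare (fast, +2):
  init: slow=0, fast=0
  step 1: slow=1, fast=2
  step 2: slow=2, fast=4
  step 3: slow=3, fast=6
  step 4: slow=4, fast=2
  step 5: slow=5, fast=4
  step 6: slow=6, fast=6
  slow == fast at node 6: cycle detected

Cycle: yes


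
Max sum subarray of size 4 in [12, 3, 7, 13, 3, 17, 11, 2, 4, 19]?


[0:4]: 35
[1:5]: 26
[2:6]: 40
[3:7]: 44
[4:8]: 33
[5:9]: 34
[6:10]: 36

Max: 44 at [3:7]


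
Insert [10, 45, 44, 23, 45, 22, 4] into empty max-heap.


Insert 10: [10]
Insert 45: [45, 10]
Insert 44: [45, 10, 44]
Insert 23: [45, 23, 44, 10]
Insert 45: [45, 45, 44, 10, 23]
Insert 22: [45, 45, 44, 10, 23, 22]
Insert 4: [45, 45, 44, 10, 23, 22, 4]

Final heap: [45, 45, 44, 10, 23, 22, 4]


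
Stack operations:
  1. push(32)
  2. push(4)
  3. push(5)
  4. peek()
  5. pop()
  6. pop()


push(32) -> [32]
push(4) -> [32, 4]
push(5) -> [32, 4, 5]
peek()->5
pop()->5, [32, 4]
pop()->4, [32]

Final stack: [32]


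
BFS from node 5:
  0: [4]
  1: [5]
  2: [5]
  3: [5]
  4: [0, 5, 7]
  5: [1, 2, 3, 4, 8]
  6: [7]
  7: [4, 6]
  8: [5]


Visit 5, enqueue [1, 2, 3, 4, 8]
Visit 1, enqueue []
Visit 2, enqueue []
Visit 3, enqueue []
Visit 4, enqueue [0, 7]
Visit 8, enqueue []
Visit 0, enqueue []
Visit 7, enqueue [6]
Visit 6, enqueue []

BFS order: [5, 1, 2, 3, 4, 8, 0, 7, 6]


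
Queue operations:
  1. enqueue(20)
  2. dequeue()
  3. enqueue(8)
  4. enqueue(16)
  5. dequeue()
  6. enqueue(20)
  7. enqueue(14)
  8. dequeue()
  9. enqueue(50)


enqueue(20) -> [20]
dequeue()->20, []
enqueue(8) -> [8]
enqueue(16) -> [8, 16]
dequeue()->8, [16]
enqueue(20) -> [16, 20]
enqueue(14) -> [16, 20, 14]
dequeue()->16, [20, 14]
enqueue(50) -> [20, 14, 50]

Final queue: [20, 14, 50]


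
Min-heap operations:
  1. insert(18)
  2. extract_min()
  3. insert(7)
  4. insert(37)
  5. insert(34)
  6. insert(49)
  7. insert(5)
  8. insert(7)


insert(18) -> [18]
extract_min()->18, []
insert(7) -> [7]
insert(37) -> [7, 37]
insert(34) -> [7, 37, 34]
insert(49) -> [7, 37, 34, 49]
insert(5) -> [5, 7, 34, 49, 37]
insert(7) -> [5, 7, 7, 49, 37, 34]

Final heap: [5, 7, 7, 49, 37, 34]


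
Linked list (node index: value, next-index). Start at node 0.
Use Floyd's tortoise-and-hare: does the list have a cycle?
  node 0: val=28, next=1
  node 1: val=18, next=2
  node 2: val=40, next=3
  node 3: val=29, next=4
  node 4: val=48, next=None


Floyd's tortoise (slow, +1) and hare (fast, +2):
  init: slow=0, fast=0
  step 1: slow=1, fast=2
  step 2: slow=2, fast=4
  step 3: fast -> None, no cycle

Cycle: no


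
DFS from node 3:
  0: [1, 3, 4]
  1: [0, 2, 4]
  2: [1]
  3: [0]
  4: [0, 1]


Visit 3, push [0]
Visit 0, push [4, 1]
Visit 1, push [4, 2]
Visit 2, push []
Visit 4, push []

DFS order: [3, 0, 1, 2, 4]


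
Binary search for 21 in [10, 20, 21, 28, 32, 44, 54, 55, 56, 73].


Step 1: lo=0, hi=9, mid=4, val=32
Step 2: lo=0, hi=3, mid=1, val=20
Step 3: lo=2, hi=3, mid=2, val=21

Found at index 2


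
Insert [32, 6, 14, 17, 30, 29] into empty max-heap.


Insert 32: [32]
Insert 6: [32, 6]
Insert 14: [32, 6, 14]
Insert 17: [32, 17, 14, 6]
Insert 30: [32, 30, 14, 6, 17]
Insert 29: [32, 30, 29, 6, 17, 14]

Final heap: [32, 30, 29, 6, 17, 14]


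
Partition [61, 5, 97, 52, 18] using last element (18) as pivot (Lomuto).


Pivot: 18
  5 <= 18: swap -> [5, 61, 97, 52, 18]
Place pivot at 1: [5, 18, 97, 52, 61]

Partitioned: [5, 18, 97, 52, 61]


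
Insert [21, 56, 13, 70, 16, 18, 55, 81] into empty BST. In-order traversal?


Insert 21: root
Insert 56: R from 21
Insert 13: L from 21
Insert 70: R from 21 -> R from 56
Insert 16: L from 21 -> R from 13
Insert 18: L from 21 -> R from 13 -> R from 16
Insert 55: R from 21 -> L from 56
Insert 81: R from 21 -> R from 56 -> R from 70

In-order: [13, 16, 18, 21, 55, 56, 70, 81]


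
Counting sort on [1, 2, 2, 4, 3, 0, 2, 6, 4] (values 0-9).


Input: [1, 2, 2, 4, 3, 0, 2, 6, 4]
Counts: [1, 1, 3, 1, 2, 0, 1, 0, 0, 0]

Sorted: [0, 1, 2, 2, 2, 3, 4, 4, 6]


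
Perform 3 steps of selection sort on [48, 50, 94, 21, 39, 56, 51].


Initial: [48, 50, 94, 21, 39, 56, 51]
Step 1: min=21 at 3
  Swap: [21, 50, 94, 48, 39, 56, 51]
Step 2: min=39 at 4
  Swap: [21, 39, 94, 48, 50, 56, 51]
Step 3: min=48 at 3
  Swap: [21, 39, 48, 94, 50, 56, 51]

After 3 steps: [21, 39, 48, 94, 50, 56, 51]


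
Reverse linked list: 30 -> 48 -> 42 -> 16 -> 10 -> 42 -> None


Step 1: curr=30, set curr.next=prev(None) | reversed so far: 30
Step 2: curr=48, set curr.next=prev(30) | reversed so far: 48 -> 30
Step 3: curr=42, set curr.next=prev(48) | reversed so far: 42 -> 48 -> 30
Step 4: curr=16, set curr.next=prev(42) | reversed so far: 16 -> 42 -> 48 -> 30
Step 5: curr=10, set curr.next=prev(16) | reversed so far: 10 -> 16 -> 42 -> 48 -> 30
Step 6: curr=42, set curr.next=prev(10) | reversed so far: 42 -> 10 -> 16 -> 42 -> 48 -> 30

42 -> 10 -> 16 -> 42 -> 48 -> 30 -> None


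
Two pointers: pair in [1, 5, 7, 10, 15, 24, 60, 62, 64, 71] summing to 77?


lo=0(1)+hi=9(71)=72
lo=1(5)+hi=9(71)=76
lo=2(7)+hi=9(71)=78
lo=2(7)+hi=8(64)=71
lo=3(10)+hi=8(64)=74
lo=4(15)+hi=8(64)=79
lo=4(15)+hi=7(62)=77

Yes: 15+62=77


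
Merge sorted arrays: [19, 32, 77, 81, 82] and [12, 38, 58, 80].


Take 12 from B
Take 19 from A
Take 32 from A
Take 38 from B
Take 58 from B
Take 77 from A
Take 80 from B

Merged: [12, 19, 32, 38, 58, 77, 80, 81, 82]


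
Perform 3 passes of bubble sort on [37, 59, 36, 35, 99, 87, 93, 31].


Initial: [37, 59, 36, 35, 99, 87, 93, 31]
Pass 1: [37, 36, 35, 59, 87, 93, 31, 99] (5 swaps)
Pass 2: [36, 35, 37, 59, 87, 31, 93, 99] (3 swaps)
Pass 3: [35, 36, 37, 59, 31, 87, 93, 99] (2 swaps)

After 3 passes: [35, 36, 37, 59, 31, 87, 93, 99]


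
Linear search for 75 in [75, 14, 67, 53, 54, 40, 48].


i=0: 75==75 found!

Found at 0, 1 comps


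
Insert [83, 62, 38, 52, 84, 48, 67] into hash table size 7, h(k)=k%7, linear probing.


Insert 83: h=6 -> slot 6
Insert 62: h=6, 1 probes -> slot 0
Insert 38: h=3 -> slot 3
Insert 52: h=3, 1 probes -> slot 4
Insert 84: h=0, 1 probes -> slot 1
Insert 48: h=6, 3 probes -> slot 2
Insert 67: h=4, 1 probes -> slot 5

Table: [62, 84, 48, 38, 52, 67, 83]


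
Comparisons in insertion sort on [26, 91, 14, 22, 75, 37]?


Algorithm: insertion sort
Input: [26, 91, 14, 22, 75, 37]
Sorted: [14, 22, 26, 37, 75, 91]

11


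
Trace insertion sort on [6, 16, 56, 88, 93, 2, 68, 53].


Initial: [6, 16, 56, 88, 93, 2, 68, 53]
Insert 16: [6, 16, 56, 88, 93, 2, 68, 53]
Insert 56: [6, 16, 56, 88, 93, 2, 68, 53]
Insert 88: [6, 16, 56, 88, 93, 2, 68, 53]
Insert 93: [6, 16, 56, 88, 93, 2, 68, 53]
Insert 2: [2, 6, 16, 56, 88, 93, 68, 53]
Insert 68: [2, 6, 16, 56, 68, 88, 93, 53]
Insert 53: [2, 6, 16, 53, 56, 68, 88, 93]

Sorted: [2, 6, 16, 53, 56, 68, 88, 93]


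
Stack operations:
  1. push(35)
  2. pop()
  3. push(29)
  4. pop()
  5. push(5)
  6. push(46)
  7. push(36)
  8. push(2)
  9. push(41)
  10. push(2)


push(35) -> [35]
pop()->35, []
push(29) -> [29]
pop()->29, []
push(5) -> [5]
push(46) -> [5, 46]
push(36) -> [5, 46, 36]
push(2) -> [5, 46, 36, 2]
push(41) -> [5, 46, 36, 2, 41]
push(2) -> [5, 46, 36, 2, 41, 2]

Final stack: [5, 46, 36, 2, 41, 2]


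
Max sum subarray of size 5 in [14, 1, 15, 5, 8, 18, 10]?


[0:5]: 43
[1:6]: 47
[2:7]: 56

Max: 56 at [2:7]


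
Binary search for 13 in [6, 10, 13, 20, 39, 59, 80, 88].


Step 1: lo=0, hi=7, mid=3, val=20
Step 2: lo=0, hi=2, mid=1, val=10
Step 3: lo=2, hi=2, mid=2, val=13

Found at index 2


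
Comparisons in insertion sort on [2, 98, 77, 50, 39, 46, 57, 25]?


Algorithm: insertion sort
Input: [2, 98, 77, 50, 39, 46, 57, 25]
Sorted: [2, 25, 39, 46, 50, 57, 77, 98]

24


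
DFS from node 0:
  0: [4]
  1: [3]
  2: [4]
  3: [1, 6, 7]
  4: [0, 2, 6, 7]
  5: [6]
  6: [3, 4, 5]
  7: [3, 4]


Visit 0, push [4]
Visit 4, push [7, 6, 2]
Visit 2, push []
Visit 6, push [5, 3]
Visit 3, push [7, 1]
Visit 1, push []
Visit 7, push []
Visit 5, push []

DFS order: [0, 4, 2, 6, 3, 1, 7, 5]


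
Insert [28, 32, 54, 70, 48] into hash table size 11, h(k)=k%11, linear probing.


Insert 28: h=6 -> slot 6
Insert 32: h=10 -> slot 10
Insert 54: h=10, 1 probes -> slot 0
Insert 70: h=4 -> slot 4
Insert 48: h=4, 1 probes -> slot 5

Table: [54, None, None, None, 70, 48, 28, None, None, None, 32]


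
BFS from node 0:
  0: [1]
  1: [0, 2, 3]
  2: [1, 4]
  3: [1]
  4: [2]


Visit 0, enqueue [1]
Visit 1, enqueue [2, 3]
Visit 2, enqueue [4]
Visit 3, enqueue []
Visit 4, enqueue []

BFS order: [0, 1, 2, 3, 4]


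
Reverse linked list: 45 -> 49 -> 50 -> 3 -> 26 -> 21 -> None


Step 1: curr=45, set curr.next=prev(None) | reversed so far: 45
Step 2: curr=49, set curr.next=prev(45) | reversed so far: 49 -> 45
Step 3: curr=50, set curr.next=prev(49) | reversed so far: 50 -> 49 -> 45
Step 4: curr=3, set curr.next=prev(50) | reversed so far: 3 -> 50 -> 49 -> 45
Step 5: curr=26, set curr.next=prev(3) | reversed so far: 26 -> 3 -> 50 -> 49 -> 45
Step 6: curr=21, set curr.next=prev(26) | reversed so far: 21 -> 26 -> 3 -> 50 -> 49 -> 45

21 -> 26 -> 3 -> 50 -> 49 -> 45 -> None
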